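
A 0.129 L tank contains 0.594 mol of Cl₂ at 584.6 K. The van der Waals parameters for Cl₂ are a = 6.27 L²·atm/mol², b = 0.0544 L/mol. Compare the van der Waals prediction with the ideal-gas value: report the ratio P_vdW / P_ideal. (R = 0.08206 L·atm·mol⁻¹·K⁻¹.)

Ideal: P_ideal = nRT/V = (0.594)(0.08206)(584.6)/0.129 = 220.896 atm
vdW: P = nRT/(V − nb) − a n²/V² = 28.4955/0.0966864 − 2.21228/0.0166410 = 294.721 − 132.942 = 161.779 atm
Ratio = 161.779/220.896 = 0.7324

P_vdW / P_ideal ≈ 0.7324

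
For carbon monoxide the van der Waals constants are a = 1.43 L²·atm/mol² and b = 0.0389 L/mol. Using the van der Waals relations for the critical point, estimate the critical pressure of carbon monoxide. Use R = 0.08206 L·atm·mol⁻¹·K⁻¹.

For a van der Waals gas, P_c = a/(27b²).
P_c = 1.43/(27×(0.0389)²) = 1.43/0.040857 = 35.00 atm

P_c ≈ 35.00 atm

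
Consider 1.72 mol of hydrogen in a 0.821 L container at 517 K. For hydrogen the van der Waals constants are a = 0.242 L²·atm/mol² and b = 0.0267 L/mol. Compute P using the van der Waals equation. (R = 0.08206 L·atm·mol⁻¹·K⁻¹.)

P = nRT/(V − nb) − a n²/V²
nRT/(V − nb) = (1.72)(0.08206)(517)/(0.821 − 1.72×0.0267) = 72.971/0.77508 = 94.146 atm
a n²/V² = (0.242)(1.72)²/(0.821)² = 1.0622 atm
P = 94.146 − 1.0622 = 93.08 atm

P ≈ 93.08 atm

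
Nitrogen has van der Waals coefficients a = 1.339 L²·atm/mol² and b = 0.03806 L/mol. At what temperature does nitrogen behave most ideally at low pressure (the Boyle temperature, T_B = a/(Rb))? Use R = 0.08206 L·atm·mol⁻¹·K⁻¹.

For a van der Waals gas the second virial coefficient B₂ = b − a/(RT) vanishes at T_B = a/(Rb).
T_B = 1.339/(0.08206×0.03806) = 1.339/0.0031232 = 428.7 K

T_B ≈ 428.7 K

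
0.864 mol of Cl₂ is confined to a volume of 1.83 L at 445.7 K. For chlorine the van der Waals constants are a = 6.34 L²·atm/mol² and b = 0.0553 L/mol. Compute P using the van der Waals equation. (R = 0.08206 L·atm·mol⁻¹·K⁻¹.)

P ≈ 16.32 atm

P = nRT/(V − nb) − a n²/V²
nRT/(V − nb) = (0.864)(0.08206)(445.7)/(1.83 − 0.864×0.0553) = 31.600/1.7822 = 17.731 atm
a n²/V² = (6.34)(0.864)²/(1.83)² = 1.4132 atm
P = 17.731 − 1.4132 = 16.32 atm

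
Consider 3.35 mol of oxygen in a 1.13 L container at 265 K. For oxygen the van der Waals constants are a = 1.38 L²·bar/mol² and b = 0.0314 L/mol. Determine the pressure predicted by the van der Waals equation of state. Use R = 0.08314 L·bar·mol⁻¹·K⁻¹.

P ≈ 59.89 bar

P = nRT/(V − nb) − a n²/V²
nRT/(V − nb) = (3.35)(0.08314)(265)/(1.13 − 3.35×0.0314) = 73.808/1.0248 = 72.022 bar
a n²/V² = (1.38)(3.35)²/(1.13)² = 12.129 bar
P = 72.022 − 12.129 = 59.89 bar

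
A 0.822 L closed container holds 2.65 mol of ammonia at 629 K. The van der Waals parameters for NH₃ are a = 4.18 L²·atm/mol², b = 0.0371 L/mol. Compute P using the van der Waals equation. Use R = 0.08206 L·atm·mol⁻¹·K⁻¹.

P ≈ 145.6 atm

P = nRT/(V − nb) − a n²/V²
nRT/(V − nb) = (2.65)(0.08206)(629)/(0.822 − 2.65×0.0371) = 136.78/0.72369 = 189.00 atm
a n²/V² = (4.18)(2.65)²/(0.822)² = 43.443 atm
P = 189.00 − 43.443 = 145.6 atm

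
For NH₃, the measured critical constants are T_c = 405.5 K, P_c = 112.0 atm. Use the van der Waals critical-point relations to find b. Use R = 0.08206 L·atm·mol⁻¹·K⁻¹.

b ≈ 0.03714 L/mol

From T_c = 8a/(27Rb) and P_c = a/(27b²): b = R T_c/(8 P_c).
b = (0.08206)(405.5)/(8×112.0) = 33.275/896.00 = 0.03714 L/mol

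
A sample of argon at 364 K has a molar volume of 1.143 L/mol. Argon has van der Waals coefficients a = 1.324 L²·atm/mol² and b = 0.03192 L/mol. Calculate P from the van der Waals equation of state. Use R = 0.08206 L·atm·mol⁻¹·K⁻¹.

P ≈ 25.87 atm

P = RT/(V_m − b) − a/V_m²
RT/(V_m − b) = (0.08206)(364)/(1.143 − 0.03192) = 29.870/1.1111 = 26.883 atm
a/V_m² = 1.324/(1.143)² = 1.0134 atm
P = 26.883 − 1.0134 = 25.87 atm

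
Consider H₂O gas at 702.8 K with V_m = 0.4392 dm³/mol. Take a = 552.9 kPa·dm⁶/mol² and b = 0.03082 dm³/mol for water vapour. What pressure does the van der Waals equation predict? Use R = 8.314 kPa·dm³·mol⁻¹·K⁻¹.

P = RT/(V_m − b) − a/V_m²
RT/(V_m − b) = (8.314)(702.8)/(0.4392 − 0.03082) = 5843.1/0.40838 = 14308 kPa
a/V_m² = 552.9/(0.4392)² = 2866.3 kPa
P = 14308 − 2866.3 = 11442 kPa

P ≈ 11442 kPa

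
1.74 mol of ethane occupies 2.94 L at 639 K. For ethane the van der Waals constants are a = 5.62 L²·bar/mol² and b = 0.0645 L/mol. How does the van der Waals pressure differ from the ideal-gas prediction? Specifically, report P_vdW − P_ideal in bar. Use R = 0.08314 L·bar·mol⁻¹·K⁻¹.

Ideal: P_ideal = nRT/V = (1.74)(0.08314)(639)/2.94 = 31.4422 bar
vdW: P = nRT/(V − nb) − a n²/V² = 92.4400/2.82777 − 17.0151/8.64360 = 32.6901 − 1.96852 = 30.7216 bar
ΔP = 30.7216 − 31.4422 = -0.721 bar

ΔP ≈ -0.721 bar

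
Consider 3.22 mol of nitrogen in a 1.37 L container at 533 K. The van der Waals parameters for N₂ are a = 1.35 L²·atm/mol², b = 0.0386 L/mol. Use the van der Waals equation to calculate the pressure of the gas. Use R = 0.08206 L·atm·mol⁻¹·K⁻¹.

P ≈ 105.6 atm

P = nRT/(V − nb) − a n²/V²
nRT/(V − nb) = (3.22)(0.08206)(533)/(1.37 − 3.22×0.0386) = 140.84/1.2457 = 113.06 atm
a n²/V² = (1.35)(3.22)²/(1.37)² = 7.4577 atm
P = 113.06 − 7.4577 = 105.6 atm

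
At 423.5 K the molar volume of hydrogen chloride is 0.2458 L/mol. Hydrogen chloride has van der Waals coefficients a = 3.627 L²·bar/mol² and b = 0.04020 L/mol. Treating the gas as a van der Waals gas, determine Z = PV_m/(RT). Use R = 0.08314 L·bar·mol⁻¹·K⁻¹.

Z ≈ 0.7764

P = RT/(V_m − b) − a/V_m² = (0.08314)(423.5)/(0.2458 − 0.04020) − 3.627/(0.2458)²
  = 35.210/0.20560 − 60.032 = 171.25 − 60.032 = 111.22 bar
Z = PV_m/(RT) = (111.22)(0.2458)/((0.08314)(423.5)) = 27.338/35.210 = 0.7764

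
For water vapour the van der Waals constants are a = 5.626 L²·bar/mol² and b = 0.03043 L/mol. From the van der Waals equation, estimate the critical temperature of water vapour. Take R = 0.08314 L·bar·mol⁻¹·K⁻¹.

T_c ≈ 658.9 K

For a van der Waals gas, T_c = 8a/(27Rb).
T_c = 8×5.626/(27×0.08314×0.03043) = 45.008/0.068309 = 658.9 K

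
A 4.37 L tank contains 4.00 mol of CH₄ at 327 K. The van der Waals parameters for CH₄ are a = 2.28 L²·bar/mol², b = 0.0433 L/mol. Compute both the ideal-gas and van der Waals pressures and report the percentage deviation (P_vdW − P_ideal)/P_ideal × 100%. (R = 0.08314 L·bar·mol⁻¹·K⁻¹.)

Ideal: P_ideal = nRT/V = (4.00)(0.08314)(327)/4.37 = 24.8849 bar
vdW: P = nRT/(V − nb) − a n²/V² = 108.747/4.19680 − 36.4800/19.0969 = 25.9119 − 1.91026 = 24.0016 bar
% deviation = (24.0016 − 24.8849)/24.8849 × 100% = -3.55%

-3.55 %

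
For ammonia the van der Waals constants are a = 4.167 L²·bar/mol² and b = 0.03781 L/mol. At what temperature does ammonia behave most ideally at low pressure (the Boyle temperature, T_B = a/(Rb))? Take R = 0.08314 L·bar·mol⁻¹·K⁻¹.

For a van der Waals gas the second virial coefficient B₂ = b − a/(RT) vanishes at T_B = a/(Rb).
T_B = 4.167/(0.08314×0.03781) = 4.167/0.0031435 = 1326 K

T_B ≈ 1326 K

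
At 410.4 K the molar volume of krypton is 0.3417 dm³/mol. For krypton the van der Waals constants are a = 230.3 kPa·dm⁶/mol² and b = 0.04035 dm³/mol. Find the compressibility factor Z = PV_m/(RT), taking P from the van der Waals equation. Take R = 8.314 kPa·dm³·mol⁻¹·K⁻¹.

P = RT/(V_m − b) − a/V_m² = (8.314)(410.4)/(0.3417 − 0.04035) − 230.3/(0.3417)²
  = 3412.1/0.30135 − 1972.4 = 11323 − 1972.4 = 9351 kPa
Z = PV_m/(RT) = (9351)(0.3417)/((8.314)(410.4)) = 3195.2/3412.1 = 0.9364

Z ≈ 0.9364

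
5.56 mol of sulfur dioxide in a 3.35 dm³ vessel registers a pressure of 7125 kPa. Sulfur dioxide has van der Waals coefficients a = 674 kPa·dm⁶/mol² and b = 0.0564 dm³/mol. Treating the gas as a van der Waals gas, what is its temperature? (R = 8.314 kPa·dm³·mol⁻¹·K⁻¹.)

T = (P + a n²/V²)(V − nb)/(nR)
P + a n²/V² = 7125 + (674)(5.56)²/(3.35)² = 8981.6 kPa
V − nb = 3.35 − (5.56)(0.0564) = 3.0364 dm³
T = (8981.6)(3.0364)/((5.56)(8.314)) = 590.0 K

T ≈ 590.0 K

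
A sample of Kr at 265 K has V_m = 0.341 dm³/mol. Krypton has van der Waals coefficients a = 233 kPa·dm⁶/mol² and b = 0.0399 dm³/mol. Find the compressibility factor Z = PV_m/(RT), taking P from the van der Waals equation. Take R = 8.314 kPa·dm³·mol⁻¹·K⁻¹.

Z ≈ 0.8224

P = RT/(V_m − b) − a/V_m² = (8.314)(265)/(0.341 − 0.0399) − 233/(0.341)²
  = 2203.2/0.30110 − 2003.8 = 7317.2 − 2003.8 = 5313.4 kPa
Z = PV_m/(RT) = (5313.4)(0.341)/((8.314)(265)) = 1811.9/2203.2 = 0.8224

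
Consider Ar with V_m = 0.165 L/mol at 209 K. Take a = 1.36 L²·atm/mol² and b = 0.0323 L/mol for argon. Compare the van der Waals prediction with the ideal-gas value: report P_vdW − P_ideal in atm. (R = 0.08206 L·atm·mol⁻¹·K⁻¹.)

ΔP ≈ -24.65 atm

Ideal: P_ideal = RT/V_m = (0.08206)(209)/0.165 = 103.943 atm
vdW: P = RT/(V_m − b) − a/V_m² = 17.1505/0.132700 − 1.36/0.0272250 = 129.243 − 49.9541 = 79.289 atm
ΔP = 79.289 − 103.943 = -24.65 atm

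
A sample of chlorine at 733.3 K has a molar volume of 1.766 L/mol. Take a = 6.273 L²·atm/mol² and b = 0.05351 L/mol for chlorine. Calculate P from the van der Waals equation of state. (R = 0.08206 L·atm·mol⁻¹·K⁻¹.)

P = RT/(V_m − b) − a/V_m²
RT/(V_m − b) = (0.08206)(733.3)/(1.766 − 0.05351) = 60.175/1.7125 = 35.139 atm
a/V_m² = 6.273/(1.766)² = 2.0114 atm
P = 35.139 − 2.0114 = 33.13 atm

P ≈ 33.13 atm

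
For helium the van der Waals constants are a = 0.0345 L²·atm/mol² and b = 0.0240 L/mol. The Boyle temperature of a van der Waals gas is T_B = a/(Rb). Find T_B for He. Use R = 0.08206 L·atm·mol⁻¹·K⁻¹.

T_B ≈ 17.52 K

For a van der Waals gas the second virial coefficient B₂ = b − a/(RT) vanishes at T_B = a/(Rb).
T_B = 0.0345/(0.08206×0.0240) = 0.0345/0.0019694 = 17.52 K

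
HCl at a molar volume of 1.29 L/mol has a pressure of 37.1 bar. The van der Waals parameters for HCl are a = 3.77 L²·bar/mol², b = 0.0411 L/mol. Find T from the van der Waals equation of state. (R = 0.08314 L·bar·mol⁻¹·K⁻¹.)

T ≈ 591.3 K

T = (P + a/V_m²)(V_m − b)/R
P + a/V_m² = 37.1 + 3.77/(1.29)² = 39.365 bar
V_m − b = 1.29 − 0.0411 = 1.2489 L/mol
T = (39.365)(1.2489)/0.08314 = 591.3 K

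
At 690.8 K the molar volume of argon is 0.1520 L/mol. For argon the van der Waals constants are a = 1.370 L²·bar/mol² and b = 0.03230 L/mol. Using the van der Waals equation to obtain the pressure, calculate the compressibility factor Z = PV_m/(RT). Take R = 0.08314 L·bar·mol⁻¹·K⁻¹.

P = RT/(V_m − b) − a/V_m² = (0.08314)(690.8)/(0.1520 − 0.03230) − 1.370/(0.1520)²
  = 57.433/0.11970 − 59.297 = 479.81 − 59.297 = 420.51 bar
Z = PV_m/(RT) = (420.51)(0.1520)/((0.08314)(690.8)) = 63.918/57.433 = 1.113

Z ≈ 1.113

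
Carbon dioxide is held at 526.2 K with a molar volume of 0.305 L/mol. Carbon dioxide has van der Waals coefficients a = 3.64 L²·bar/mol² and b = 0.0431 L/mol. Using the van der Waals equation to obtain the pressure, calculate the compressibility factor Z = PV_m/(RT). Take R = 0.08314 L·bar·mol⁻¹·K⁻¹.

Z ≈ 0.8918

P = RT/(V_m − b) − a/V_m² = (0.08314)(526.2)/(0.305 − 0.0431) − 3.64/(0.305)²
  = 43.748/0.26190 − 39.129 = 167.04 − 39.129 = 127.91 bar
Z = PV_m/(RT) = (127.91)(0.305)/((0.08314)(526.2)) = 39.013/43.748 = 0.8918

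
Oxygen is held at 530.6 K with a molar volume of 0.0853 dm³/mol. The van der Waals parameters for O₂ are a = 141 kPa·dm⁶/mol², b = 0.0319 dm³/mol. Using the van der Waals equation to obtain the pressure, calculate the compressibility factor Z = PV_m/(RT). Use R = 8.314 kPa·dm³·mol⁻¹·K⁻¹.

P = RT/(V_m − b) − a/V_m² = (8.314)(530.6)/(0.0853 − 0.0319) − 141/(0.0853)²
  = 4411.4/0.053400 − 19379 = 82610 − 19379 = 63231 kPa
Z = PV_m/(RT) = (63231)(0.0853)/((8.314)(530.6)) = 5393.6/4411.4 = 1.223

Z ≈ 1.223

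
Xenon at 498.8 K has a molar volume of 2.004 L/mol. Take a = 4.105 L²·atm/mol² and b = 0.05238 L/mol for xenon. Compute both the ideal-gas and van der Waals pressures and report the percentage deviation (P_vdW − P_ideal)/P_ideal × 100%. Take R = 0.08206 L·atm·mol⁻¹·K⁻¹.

-2.32 %

Ideal: P_ideal = RT/V_m = (0.08206)(498.8)/2.004 = 20.4249 atm
vdW: P = RT/(V_m − b) − a/V_m² = 40.9315/1.95162 − 4.105/4.01602 = 20.9731 − 1.02216 = 19.9509 atm
% deviation = (19.9509 − 20.4249)/20.4249 × 100% = -2.32%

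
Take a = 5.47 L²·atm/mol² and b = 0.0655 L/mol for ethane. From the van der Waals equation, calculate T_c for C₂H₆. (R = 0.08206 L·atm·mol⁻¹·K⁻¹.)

T_c ≈ 301.5 K

For a van der Waals gas, T_c = 8a/(27Rb).
T_c = 8×5.47/(27×0.08206×0.0655) = 43.760/0.14512 = 301.5 K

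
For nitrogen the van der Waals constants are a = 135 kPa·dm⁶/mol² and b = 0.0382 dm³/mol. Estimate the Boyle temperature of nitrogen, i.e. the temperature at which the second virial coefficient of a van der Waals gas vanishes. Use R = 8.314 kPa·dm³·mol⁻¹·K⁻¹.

T_B ≈ 425.1 K

For a van der Waals gas the second virial coefficient B₂ = b − a/(RT) vanishes at T_B = a/(Rb).
T_B = 135/(8.314×0.0382) = 135/0.31759 = 425.1 K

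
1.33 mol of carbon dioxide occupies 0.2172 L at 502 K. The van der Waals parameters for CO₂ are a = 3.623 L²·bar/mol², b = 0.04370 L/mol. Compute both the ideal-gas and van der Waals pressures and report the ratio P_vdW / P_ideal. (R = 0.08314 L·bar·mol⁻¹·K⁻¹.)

P_vdW / P_ideal ≈ 0.8338

Ideal: P_ideal = nRT/V = (1.33)(0.08314)(502)/0.2172 = 255.567 bar
vdW: P = nRT/(V − nb) − a n²/V² = 55.5093/0.159079 − 6.40872/0.0471758 = 348.942 − 135.848 = 213.094 bar
Ratio = 213.094/255.567 = 0.8338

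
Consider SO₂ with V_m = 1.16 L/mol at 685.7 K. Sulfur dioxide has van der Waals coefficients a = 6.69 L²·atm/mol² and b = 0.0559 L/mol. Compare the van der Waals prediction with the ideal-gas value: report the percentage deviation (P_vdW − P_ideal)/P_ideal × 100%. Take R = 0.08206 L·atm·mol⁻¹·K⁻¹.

-5.19 %

Ideal: P_ideal = RT/V_m = (0.08206)(685.7)/1.16 = 48.5074 atm
vdW: P = RT/(V_m − b) − a/V_m² = 56.2685/1.10410 − 6.69/1.34560 = 50.9632 − 4.97176 = 45.9914 atm
% deviation = (45.9914 − 48.5074)/48.5074 × 100% = -5.19%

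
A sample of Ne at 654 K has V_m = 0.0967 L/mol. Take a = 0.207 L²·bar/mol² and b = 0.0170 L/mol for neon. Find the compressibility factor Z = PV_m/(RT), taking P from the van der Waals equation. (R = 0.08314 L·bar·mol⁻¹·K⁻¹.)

P = RT/(V_m − b) − a/V_m² = (0.08314)(654)/(0.0967 − 0.0170) − 0.207/(0.0967)²
  = 54.374/0.079700 − 22.137 = 682.23 − 22.137 = 660.09 bar
Z = PV_m/(RT) = (660.09)(0.0967)/((0.08314)(654)) = 63.831/54.374 = 1.174

Z ≈ 1.174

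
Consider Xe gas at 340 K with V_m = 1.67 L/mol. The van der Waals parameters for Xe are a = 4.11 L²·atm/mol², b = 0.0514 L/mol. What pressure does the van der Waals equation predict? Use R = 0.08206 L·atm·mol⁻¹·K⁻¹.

P = RT/(V_m − b) − a/V_m²
RT/(V_m − b) = (0.08206)(340)/(1.67 − 0.0514) = 27.900/1.6186 = 17.237 atm
a/V_m² = 4.11/(1.67)² = 1.4737 atm
P = 17.237 − 1.4737 = 15.76 atm

P ≈ 15.76 atm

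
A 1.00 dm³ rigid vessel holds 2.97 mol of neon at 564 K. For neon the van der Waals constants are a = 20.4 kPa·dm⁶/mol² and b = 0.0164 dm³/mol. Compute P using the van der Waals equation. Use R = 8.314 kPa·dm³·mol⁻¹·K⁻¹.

P = nRT/(V − nb) − a n²/V²
nRT/(V − nb) = (2.97)(8.314)(564)/(1.00 − 2.97×0.0164) = 13927/0.95129 = 14640 kPa
a n²/V² = (20.4)(2.97)²/(1.00)² = 179.95 kPa
P = 14640 − 179.95 = 14460 kPa

P ≈ 14460 kPa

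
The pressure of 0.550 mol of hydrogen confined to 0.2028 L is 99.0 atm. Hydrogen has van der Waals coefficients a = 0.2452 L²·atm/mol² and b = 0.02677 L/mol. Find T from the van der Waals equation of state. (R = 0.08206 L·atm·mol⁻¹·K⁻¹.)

T = (P + a n²/V²)(V − nb)/(nR)
P + a n²/V² = 99.0 + (0.2452)(0.550)²/(0.2028)² = 100.80 atm
V − nb = 0.2028 − (0.550)(0.02677) = 0.18808 L
T = (100.80)(0.18808)/((0.550)(0.08206)) = 420.1 K

T ≈ 420.1 K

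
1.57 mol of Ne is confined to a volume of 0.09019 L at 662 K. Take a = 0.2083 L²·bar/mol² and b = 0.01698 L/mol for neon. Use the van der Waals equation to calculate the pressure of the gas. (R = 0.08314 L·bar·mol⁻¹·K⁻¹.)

P = nRT/(V − nb) − a n²/V²
nRT/(V − nb) = (1.57)(0.08314)(662)/(0.09019 − 1.57×0.01698) = 86.411/0.063531 = 1360.1 bar
a n²/V² = (0.2083)(1.57)²/(0.09019)² = 63.121 bar
P = 1360.1 − 63.121 = 1297 bar

P ≈ 1297 bar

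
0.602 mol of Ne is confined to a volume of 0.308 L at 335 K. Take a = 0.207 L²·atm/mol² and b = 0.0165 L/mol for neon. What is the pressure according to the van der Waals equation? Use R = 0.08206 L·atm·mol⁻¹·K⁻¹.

P ≈ 54.73 atm

P = nRT/(V − nb) − a n²/V²
nRT/(V − nb) = (0.602)(0.08206)(335)/(0.308 − 0.602×0.0165) = 16.549/0.29807 = 55.521 atm
a n²/V² = (0.207)(0.602)²/(0.308)² = 0.79079 atm
P = 55.521 − 0.79079 = 54.73 atm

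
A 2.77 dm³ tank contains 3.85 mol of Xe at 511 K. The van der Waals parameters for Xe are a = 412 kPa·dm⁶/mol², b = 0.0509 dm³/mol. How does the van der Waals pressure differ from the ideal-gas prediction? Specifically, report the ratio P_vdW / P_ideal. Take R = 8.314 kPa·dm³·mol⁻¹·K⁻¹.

P_vdW / P_ideal ≈ 0.9413

Ideal: P_ideal = nRT/V = (3.85)(8.314)(511)/2.77 = 5904.89 kPa
vdW: P = nRT/(V − nb) − a n²/V² = 16356.5/2.57404 − 6106.87/7.67290 = 6354.41 − 795.901 = 5558.51 kPa
Ratio = 5558.51/5904.89 = 0.9413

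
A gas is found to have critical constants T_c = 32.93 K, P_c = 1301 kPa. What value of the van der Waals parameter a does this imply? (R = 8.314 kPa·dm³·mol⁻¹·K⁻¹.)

From T_c = 8a/(27Rb) and P_c = a/(27b²): a = 27 R² T_c²/(64 P_c).
a = 27×(8.314)²×(32.93)²/(64×1301) = 2023798/83264 = 24.31 kPa·dm⁶/mol²

a ≈ 24.31 kPa·dm⁶/mol²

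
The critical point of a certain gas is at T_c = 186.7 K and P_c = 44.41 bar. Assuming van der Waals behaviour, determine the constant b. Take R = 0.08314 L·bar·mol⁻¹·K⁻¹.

From T_c = 8a/(27Rb) and P_c = a/(27b²): b = R T_c/(8 P_c).
b = (0.08314)(186.7)/(8×44.41) = 15.522/355.28 = 0.04369 L/mol

b ≈ 0.04369 L/mol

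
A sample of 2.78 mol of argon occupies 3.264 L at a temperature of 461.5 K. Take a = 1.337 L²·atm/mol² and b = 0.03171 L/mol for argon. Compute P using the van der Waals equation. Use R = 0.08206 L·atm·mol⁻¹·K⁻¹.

P = nRT/(V − nb) − a n²/V²
nRT/(V − nb) = (2.78)(0.08206)(461.5)/(3.264 − 2.78×0.03171) = 105.28/3.1758 = 33.151 atm
a n²/V² = (1.337)(2.78)²/(3.264)² = 0.96989 atm
P = 33.151 − 0.96989 = 32.18 atm

P ≈ 32.18 atm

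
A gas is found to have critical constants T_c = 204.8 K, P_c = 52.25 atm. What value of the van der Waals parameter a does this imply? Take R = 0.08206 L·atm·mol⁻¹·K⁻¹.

From T_c = 8a/(27Rb) and P_c = a/(27b²): a = 27 R² T_c²/(64 P_c).
a = 27×(0.08206)²×(204.8)²/(64×52.25) = 7625.8/3344.0 = 2.280 L²·atm/mol²

a ≈ 2.280 L²·atm/mol²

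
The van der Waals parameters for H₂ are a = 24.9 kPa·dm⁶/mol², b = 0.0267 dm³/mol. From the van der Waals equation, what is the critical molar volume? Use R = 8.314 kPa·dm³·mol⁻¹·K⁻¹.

For a van der Waals gas, V_m,c = 3b.
V_m,c = 3×0.0267 = 0.08010 dm³/mol

V_m,c ≈ 0.08010 dm³/mol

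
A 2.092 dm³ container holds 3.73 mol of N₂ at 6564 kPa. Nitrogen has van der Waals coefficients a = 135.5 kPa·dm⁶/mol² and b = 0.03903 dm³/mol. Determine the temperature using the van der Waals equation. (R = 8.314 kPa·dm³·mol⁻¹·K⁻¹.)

T ≈ 439.0 K

T = (P + a n²/V²)(V − nb)/(nR)
P + a n²/V² = 6564 + (135.5)(3.73)²/(2.092)² = 6994.8 kPa
V − nb = 2.092 − (3.73)(0.03903) = 1.9464 dm³
T = (6994.8)(1.9464)/((3.73)(8.314)) = 439.0 K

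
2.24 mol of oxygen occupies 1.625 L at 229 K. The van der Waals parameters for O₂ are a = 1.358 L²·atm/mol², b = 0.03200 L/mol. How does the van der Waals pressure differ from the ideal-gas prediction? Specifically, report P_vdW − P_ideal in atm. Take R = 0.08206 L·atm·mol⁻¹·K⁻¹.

Ideal: P_ideal = nRT/V = (2.24)(0.08206)(229)/1.625 = 25.9037 atm
vdW: P = nRT/(V − nb) − a n²/V² = 42.0935/1.55332 − 6.81390/2.64063 = 27.0991 − 2.58041 = 24.5187 atm
ΔP = 24.5187 − 25.9037 = -1.385 atm

ΔP ≈ -1.385 atm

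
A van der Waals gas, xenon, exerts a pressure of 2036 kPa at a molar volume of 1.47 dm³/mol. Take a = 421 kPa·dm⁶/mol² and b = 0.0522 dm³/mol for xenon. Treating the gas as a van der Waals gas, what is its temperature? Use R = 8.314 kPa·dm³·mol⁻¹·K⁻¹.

T = (P + a/V_m²)(V_m − b)/R
P + a/V_m² = 2036 + 421/(1.47)² = 2230.8 kPa
V_m − b = 1.47 − 0.0522 = 1.4178 dm³/mol
T = (2230.8)(1.4178)/8.314 = 380.4 K

T ≈ 380.4 K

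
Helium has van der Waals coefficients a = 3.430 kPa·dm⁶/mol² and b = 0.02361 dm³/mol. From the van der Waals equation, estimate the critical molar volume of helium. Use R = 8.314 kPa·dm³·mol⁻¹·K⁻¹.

V_m,c ≈ 0.07083 dm³/mol

For a van der Waals gas, V_m,c = 3b.
V_m,c = 3×0.02361 = 0.07083 dm³/mol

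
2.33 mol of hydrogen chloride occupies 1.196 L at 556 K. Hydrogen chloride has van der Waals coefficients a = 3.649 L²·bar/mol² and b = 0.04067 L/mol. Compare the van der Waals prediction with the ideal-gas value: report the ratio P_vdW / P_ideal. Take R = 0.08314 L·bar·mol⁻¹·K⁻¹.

Ideal: P_ideal = nRT/V = (2.33)(0.08314)(556)/1.196 = 90.0554 bar
vdW: P = nRT/(V − nb) − a n²/V² = 107.706/1.10124 − 19.8101/1.43042 = 97.8043 − 13.8491 = 83.9552 bar
Ratio = 83.9552/90.0554 = 0.9323

P_vdW / P_ideal ≈ 0.9323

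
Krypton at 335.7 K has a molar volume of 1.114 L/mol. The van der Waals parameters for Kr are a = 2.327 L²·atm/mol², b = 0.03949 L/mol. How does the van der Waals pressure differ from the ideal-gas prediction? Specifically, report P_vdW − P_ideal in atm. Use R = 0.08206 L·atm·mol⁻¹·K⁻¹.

Ideal: P_ideal = RT/V_m = (0.08206)(335.7)/1.114 = 24.7285 atm
vdW: P = RT/(V_m − b) − a/V_m² = 27.5475/1.07451 − 2.327/1.24100 = 25.6373 − 1.87510 = 23.7622 atm
ΔP = 23.7622 − 24.7285 = -0.966 atm

ΔP ≈ -0.966 atm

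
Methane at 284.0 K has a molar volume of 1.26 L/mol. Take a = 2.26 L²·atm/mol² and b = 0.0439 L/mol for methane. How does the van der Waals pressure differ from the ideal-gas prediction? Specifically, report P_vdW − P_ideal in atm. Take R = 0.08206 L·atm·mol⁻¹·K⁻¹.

ΔP ≈ -0.756 atm

Ideal: P_ideal = RT/V_m = (0.08206)(284.0)/1.26 = 18.4961 atm
vdW: P = RT/(V_m − b) − a/V_m² = 23.3050/1.21610 − 2.26/1.58760 = 19.1637 − 1.42353 = 17.7402 atm
ΔP = 17.7402 − 18.4961 = -0.756 atm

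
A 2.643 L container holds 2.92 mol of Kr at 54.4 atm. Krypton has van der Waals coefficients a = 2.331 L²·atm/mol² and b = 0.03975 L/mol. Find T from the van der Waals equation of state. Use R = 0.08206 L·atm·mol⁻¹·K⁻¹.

T = (P + a n²/V²)(V − nb)/(nR)
P + a n²/V² = 54.4 + (2.331)(2.92)²/(2.643)² = 57.245 atm
V − nb = 2.643 − (2.92)(0.03975) = 2.5269 L
T = (57.245)(2.5269)/((2.92)(0.08206)) = 603.7 K

T ≈ 603.7 K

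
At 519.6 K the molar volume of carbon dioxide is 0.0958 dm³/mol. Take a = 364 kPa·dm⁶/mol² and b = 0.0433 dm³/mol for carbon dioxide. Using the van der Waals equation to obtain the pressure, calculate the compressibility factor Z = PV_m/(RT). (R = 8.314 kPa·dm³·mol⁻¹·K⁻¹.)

P = RT/(V_m − b) − a/V_m² = (8.314)(519.6)/(0.0958 − 0.0433) − 364/(0.0958)²
  = 4320.0/0.052500 − 39662 = 82286 − 39662 = 42624 kPa
Z = PV_m/(RT) = (42624)(0.0958)/((8.314)(519.6)) = 4083.4/4320.0 = 0.9452

Z ≈ 0.9452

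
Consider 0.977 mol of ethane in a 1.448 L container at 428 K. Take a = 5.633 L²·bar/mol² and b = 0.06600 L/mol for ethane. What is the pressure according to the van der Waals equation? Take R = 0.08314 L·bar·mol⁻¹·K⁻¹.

P = nRT/(V − nb) − a n²/V²
nRT/(V − nb) = (0.977)(0.08314)(428)/(1.448 − 0.977×0.06600) = 34.765/1.3835 = 25.128 bar
a n²/V² = (5.633)(0.977)²/(1.448)² = 2.5644 bar
P = 25.128 − 2.5644 = 22.56 bar

P ≈ 22.56 bar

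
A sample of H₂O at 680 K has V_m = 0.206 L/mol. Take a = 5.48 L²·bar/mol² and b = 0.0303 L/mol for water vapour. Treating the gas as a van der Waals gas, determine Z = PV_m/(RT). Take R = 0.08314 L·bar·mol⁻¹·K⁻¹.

P = RT/(V_m − b) − a/V_m² = (0.08314)(680)/(0.206 − 0.0303) − 5.48/(0.206)²
  = 56.535/0.17570 − 129.14 = 321.77 − 129.14 = 192.63 bar
Z = PV_m/(RT) = (192.63)(0.206)/((0.08314)(680)) = 39.682/56.535 = 0.7019

Z ≈ 0.7019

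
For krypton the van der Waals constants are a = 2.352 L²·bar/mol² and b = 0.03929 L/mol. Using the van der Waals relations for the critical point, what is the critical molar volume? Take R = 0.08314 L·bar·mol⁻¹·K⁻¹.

V_m,c ≈ 0.1179 L/mol

For a van der Waals gas, V_m,c = 3b.
V_m,c = 3×0.03929 = 0.1179 L/mol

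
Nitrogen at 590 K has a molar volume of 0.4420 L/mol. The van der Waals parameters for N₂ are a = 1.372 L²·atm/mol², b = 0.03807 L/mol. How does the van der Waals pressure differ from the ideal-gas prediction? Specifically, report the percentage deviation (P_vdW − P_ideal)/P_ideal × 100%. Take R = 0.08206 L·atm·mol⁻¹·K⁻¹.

3.01 %

Ideal: P_ideal = RT/V_m = (0.08206)(590)/0.4420 = 109.537 atm
vdW: P = RT/(V_m − b) − a/V_m² = 48.4154/0.403930 − 1.372/0.195364 = 119.861 − 7.02279 = 112.838 atm
% deviation = (112.838 − 109.537)/109.537 × 100% = 3.01%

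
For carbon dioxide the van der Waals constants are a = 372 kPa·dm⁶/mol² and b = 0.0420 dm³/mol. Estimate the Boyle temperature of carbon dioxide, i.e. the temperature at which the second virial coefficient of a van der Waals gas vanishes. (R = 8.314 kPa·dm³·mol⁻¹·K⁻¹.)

T_B ≈ 1065 K

For a van der Waals gas the second virial coefficient B₂ = b − a/(RT) vanishes at T_B = a/(Rb).
T_B = 372/(8.314×0.0420) = 372/0.34919 = 1065 K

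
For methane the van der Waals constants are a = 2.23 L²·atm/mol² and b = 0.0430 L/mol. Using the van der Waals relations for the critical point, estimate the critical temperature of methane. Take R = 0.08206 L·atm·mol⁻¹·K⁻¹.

T_c ≈ 187.3 K

For a van der Waals gas, T_c = 8a/(27Rb).
T_c = 8×2.23/(27×0.08206×0.0430) = 17.840/0.095272 = 187.3 K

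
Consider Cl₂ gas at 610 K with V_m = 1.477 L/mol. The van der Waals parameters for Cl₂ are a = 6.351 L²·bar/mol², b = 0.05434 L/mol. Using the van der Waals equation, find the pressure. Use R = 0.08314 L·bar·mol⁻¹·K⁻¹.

P = RT/(V_m − b) − a/V_m²
RT/(V_m − b) = (0.08314)(610)/(1.477 − 0.05434) = 50.715/1.4227 = 35.647 bar
a/V_m² = 6.351/(1.477)² = 2.9113 bar
P = 35.647 − 2.9113 = 32.74 bar

P ≈ 32.74 bar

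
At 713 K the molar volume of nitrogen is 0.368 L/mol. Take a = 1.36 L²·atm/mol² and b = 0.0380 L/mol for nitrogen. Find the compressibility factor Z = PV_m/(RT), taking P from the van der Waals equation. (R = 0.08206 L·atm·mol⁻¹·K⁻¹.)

Z ≈ 1.052

P = RT/(V_m − b) − a/V_m² = (0.08206)(713)/(0.368 − 0.0380) − 1.36/(0.368)²
  = 58.509/0.33000 − 10.043 = 177.30 − 10.043 = 167.26 atm
Z = PV_m/(RT) = (167.26)(0.368)/((0.08206)(713)) = 61.552/58.509 = 1.052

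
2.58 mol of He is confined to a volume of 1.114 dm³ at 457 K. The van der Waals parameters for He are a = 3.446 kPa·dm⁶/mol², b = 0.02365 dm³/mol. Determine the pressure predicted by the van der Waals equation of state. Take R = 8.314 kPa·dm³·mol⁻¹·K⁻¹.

P ≈ 9291 kPa

P = nRT/(V − nb) − a n²/V²
nRT/(V − nb) = (2.58)(8.314)(457)/(1.114 − 2.58×0.02365) = 9802.7/1.0530 = 9309.3 kPa
a n²/V² = (3.446)(2.58)²/(1.114)² = 18.484 kPa
P = 9309.3 − 18.484 = 9291 kPa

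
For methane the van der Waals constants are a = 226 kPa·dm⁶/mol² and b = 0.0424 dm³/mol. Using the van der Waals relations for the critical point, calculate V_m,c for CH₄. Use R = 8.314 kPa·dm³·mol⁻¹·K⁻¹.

V_m,c ≈ 0.1272 dm³/mol

For a van der Waals gas, V_m,c = 3b.
V_m,c = 3×0.0424 = 0.1272 dm³/mol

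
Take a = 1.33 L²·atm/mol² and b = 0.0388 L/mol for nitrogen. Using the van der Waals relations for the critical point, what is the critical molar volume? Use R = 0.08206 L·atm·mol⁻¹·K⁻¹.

V_m,c ≈ 0.1164 L/mol

For a van der Waals gas, V_m,c = 3b.
V_m,c = 3×0.0388 = 0.1164 L/mol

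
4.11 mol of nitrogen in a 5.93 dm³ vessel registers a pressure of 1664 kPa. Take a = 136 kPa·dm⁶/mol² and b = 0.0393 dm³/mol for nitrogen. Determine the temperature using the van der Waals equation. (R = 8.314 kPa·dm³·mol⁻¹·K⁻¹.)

T = (P + a n²/V²)(V − nb)/(nR)
P + a n²/V² = 1664 + (136)(4.11)²/(5.93)² = 1729.3 kPa
V − nb = 5.93 − (4.11)(0.0393) = 5.7685 dm³
T = (1729.3)(5.7685)/((4.11)(8.314)) = 291.9 K

T ≈ 291.9 K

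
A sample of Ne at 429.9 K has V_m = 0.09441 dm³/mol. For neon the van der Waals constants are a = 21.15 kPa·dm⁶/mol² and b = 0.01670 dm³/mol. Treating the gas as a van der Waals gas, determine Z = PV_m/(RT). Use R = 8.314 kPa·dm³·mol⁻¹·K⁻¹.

P = RT/(V_m − b) − a/V_m² = (8.314)(429.9)/(0.09441 − 0.01670) − 21.15/(0.09441)²
  = 3574.2/0.077710 − 2372.9 = 45994 − 2372.9 = 43621 kPa
Z = PV_m/(RT) = (43621)(0.09441)/((8.314)(429.9)) = 4118.3/3574.2 = 1.152

Z ≈ 1.152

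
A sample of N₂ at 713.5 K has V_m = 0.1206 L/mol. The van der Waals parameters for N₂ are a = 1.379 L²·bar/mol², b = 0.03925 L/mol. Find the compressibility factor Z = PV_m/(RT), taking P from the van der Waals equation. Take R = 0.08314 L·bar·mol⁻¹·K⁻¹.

Z ≈ 1.290

P = RT/(V_m − b) − a/V_m² = (0.08314)(713.5)/(0.1206 − 0.03925) − 1.379/(0.1206)²
  = 59.320/0.081350 − 94.813 = 729.19 − 94.813 = 634.38 bar
Z = PV_m/(RT) = (634.38)(0.1206)/((0.08314)(713.5)) = 76.506/59.320 = 1.290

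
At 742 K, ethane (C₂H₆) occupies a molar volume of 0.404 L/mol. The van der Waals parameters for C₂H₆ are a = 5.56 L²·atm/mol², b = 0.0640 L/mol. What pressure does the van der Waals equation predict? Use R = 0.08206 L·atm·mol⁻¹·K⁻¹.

P ≈ 145.0 atm

P = RT/(V_m − b) − a/V_m²
RT/(V_m − b) = (0.08206)(742)/(0.404 − 0.0640) = 60.889/0.34000 = 179.09 atm
a/V_m² = 5.56/(0.404)² = 34.065 atm
P = 179.09 − 34.065 = 145.0 atm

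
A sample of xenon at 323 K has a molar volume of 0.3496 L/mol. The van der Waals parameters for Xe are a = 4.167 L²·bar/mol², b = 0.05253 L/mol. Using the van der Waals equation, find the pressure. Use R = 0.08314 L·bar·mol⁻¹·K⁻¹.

P = RT/(V_m − b) − a/V_m²
RT/(V_m − b) = (0.08314)(323)/(0.3496 − 0.05253) = 26.854/0.29707 = 90.396 bar
a/V_m² = 4.167/(0.3496)² = 34.094 bar
P = 90.396 − 34.094 = 56.30 bar

P ≈ 56.30 bar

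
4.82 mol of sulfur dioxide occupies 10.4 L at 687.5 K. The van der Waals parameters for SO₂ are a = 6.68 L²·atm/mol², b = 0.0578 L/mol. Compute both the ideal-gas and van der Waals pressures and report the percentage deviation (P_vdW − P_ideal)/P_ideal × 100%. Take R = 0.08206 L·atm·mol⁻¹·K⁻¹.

-2.74 %

Ideal: P_ideal = nRT/V = (4.82)(0.08206)(687.5)/10.4 = 26.1468 atm
vdW: P = nRT/(V − nb) − a n²/V² = 271.926/10.1214 − 155.192/108.160 = 26.8664 − 1.43484 = 25.4316 atm
% deviation = (25.4316 − 26.1468)/26.1468 × 100% = -2.74%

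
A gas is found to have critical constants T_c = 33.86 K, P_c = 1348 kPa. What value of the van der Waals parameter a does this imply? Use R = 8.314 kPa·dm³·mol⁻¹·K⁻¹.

a ≈ 24.80 kPa·dm⁶/mol²

From T_c = 8a/(27Rb) and P_c = a/(27b²): a = 27 R² T_c²/(64 P_c).
a = 27×(8.314)²×(33.86)²/(64×1348) = 2139724/86272 = 24.80 kPa·dm⁶/mol²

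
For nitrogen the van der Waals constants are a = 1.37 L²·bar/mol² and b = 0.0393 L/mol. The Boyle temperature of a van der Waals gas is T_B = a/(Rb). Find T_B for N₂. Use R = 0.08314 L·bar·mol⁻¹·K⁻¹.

T_B ≈ 419.3 K

For a van der Waals gas the second virial coefficient B₂ = b − a/(RT) vanishes at T_B = a/(Rb).
T_B = 1.37/(0.08314×0.0393) = 1.37/0.0032674 = 419.3 K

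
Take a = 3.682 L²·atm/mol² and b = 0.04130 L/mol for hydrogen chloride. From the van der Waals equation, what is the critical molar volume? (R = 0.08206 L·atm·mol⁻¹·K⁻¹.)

For a van der Waals gas, V_m,c = 3b.
V_m,c = 3×0.04130 = 0.1239 L/mol

V_m,c ≈ 0.1239 L/mol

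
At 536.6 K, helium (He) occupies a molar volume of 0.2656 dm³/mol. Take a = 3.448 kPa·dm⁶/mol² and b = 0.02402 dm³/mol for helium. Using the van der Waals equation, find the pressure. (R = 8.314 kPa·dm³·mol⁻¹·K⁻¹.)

P ≈ 18418 kPa

P = RT/(V_m − b) − a/V_m²
RT/(V_m − b) = (8.314)(536.6)/(0.2656 − 0.02402) = 4461.3/0.24158 = 18467 kPa
a/V_m² = 3.448/(0.2656)² = 48.878 kPa
P = 18467 − 48.878 = 18418 kPa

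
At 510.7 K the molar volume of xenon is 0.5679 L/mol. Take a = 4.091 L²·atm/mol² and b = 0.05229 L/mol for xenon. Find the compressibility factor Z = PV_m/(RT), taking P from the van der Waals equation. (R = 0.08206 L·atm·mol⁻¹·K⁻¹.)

Z ≈ 0.9295

P = RT/(V_m − b) − a/V_m² = (0.08206)(510.7)/(0.5679 − 0.05229) − 4.091/(0.5679)²
  = 41.908/0.51561 − 12.685 = 81.278 − 12.685 = 68.593 atm
Z = PV_m/(RT) = (68.593)(0.5679)/((0.08206)(510.7)) = 38.954/41.908 = 0.9295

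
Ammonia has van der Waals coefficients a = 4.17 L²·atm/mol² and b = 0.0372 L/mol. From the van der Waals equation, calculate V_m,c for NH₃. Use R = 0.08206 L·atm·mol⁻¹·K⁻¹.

V_m,c ≈ 0.1116 L/mol

For a van der Waals gas, V_m,c = 3b.
V_m,c = 3×0.0372 = 0.1116 L/mol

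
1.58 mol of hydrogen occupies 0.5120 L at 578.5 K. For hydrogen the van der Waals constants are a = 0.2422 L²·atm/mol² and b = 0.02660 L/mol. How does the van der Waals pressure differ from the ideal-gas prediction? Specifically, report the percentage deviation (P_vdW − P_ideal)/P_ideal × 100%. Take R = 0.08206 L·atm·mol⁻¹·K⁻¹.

Ideal: P_ideal = nRT/V = (1.58)(0.08206)(578.5)/0.5120 = 146.495 atm
vdW: P = nRT/(V − nb) − a n²/V² = 75.0053/0.469972 − 0.604628/0.262144 = 159.595 − 2.30647 = 157.289 atm
% deviation = (157.289 − 146.495)/146.495 × 100% = 7.37%

7.37 %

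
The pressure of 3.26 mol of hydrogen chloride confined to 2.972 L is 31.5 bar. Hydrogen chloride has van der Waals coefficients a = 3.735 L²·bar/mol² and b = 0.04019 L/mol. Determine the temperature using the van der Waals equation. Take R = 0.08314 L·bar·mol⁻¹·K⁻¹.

T ≈ 377.3 K

T = (P + a n²/V²)(V − nb)/(nR)
P + a n²/V² = 31.5 + (3.735)(3.26)²/(2.972)² = 35.994 bar
V − nb = 2.972 − (3.26)(0.04019) = 2.8410 L
T = (35.994)(2.8410)/((3.26)(0.08314)) = 377.3 K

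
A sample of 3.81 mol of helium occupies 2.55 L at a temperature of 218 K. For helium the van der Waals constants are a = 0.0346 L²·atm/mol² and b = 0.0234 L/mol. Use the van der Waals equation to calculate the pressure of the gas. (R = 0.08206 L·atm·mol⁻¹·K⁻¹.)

P = nRT/(V − nb) − a n²/V²
nRT/(V − nb) = (3.81)(0.08206)(218)/(2.55 − 3.81×0.0234) = 68.157/2.4608 = 27.697 atm
a n²/V² = (0.0346)(3.81)²/(2.55)² = 0.077241 atm
P = 27.697 − 0.077241 = 27.62 atm

P ≈ 27.62 atm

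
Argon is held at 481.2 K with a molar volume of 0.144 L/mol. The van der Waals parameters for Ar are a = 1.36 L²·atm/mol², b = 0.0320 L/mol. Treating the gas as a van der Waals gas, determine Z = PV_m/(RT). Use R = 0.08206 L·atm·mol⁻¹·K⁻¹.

Z ≈ 1.047

P = RT/(V_m − b) − a/V_m² = (0.08206)(481.2)/(0.144 − 0.0320) − 1.36/(0.144)²
  = 39.487/0.11200 − 65.586 = 352.56 − 65.586 = 286.97 atm
Z = PV_m/(RT) = (286.97)(0.144)/((0.08206)(481.2)) = 41.324/39.487 = 1.047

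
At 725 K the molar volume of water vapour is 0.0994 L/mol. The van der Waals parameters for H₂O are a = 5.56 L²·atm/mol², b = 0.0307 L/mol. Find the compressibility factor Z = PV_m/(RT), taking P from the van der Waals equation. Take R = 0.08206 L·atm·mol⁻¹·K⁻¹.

Z ≈ 0.5067

P = RT/(V_m − b) − a/V_m² = (0.08206)(725)/(0.0994 − 0.0307) − 5.56/(0.0994)²
  = 59.494/0.068700 − 562.73 = 866.00 − 562.73 = 303.27 atm
Z = PV_m/(RT) = (303.27)(0.0994)/((0.08206)(725)) = 30.145/59.494 = 0.5067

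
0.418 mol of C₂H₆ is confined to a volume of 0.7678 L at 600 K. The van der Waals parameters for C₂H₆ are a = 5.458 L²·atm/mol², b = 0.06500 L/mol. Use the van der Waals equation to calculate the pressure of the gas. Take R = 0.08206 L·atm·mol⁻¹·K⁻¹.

P = nRT/(V − nb) − a n²/V²
nRT/(V − nb) = (0.418)(0.08206)(600)/(0.7678 − 0.418×0.06500) = 20.581/0.74063 = 27.789 atm
a n²/V² = (5.458)(0.418)²/(0.7678)² = 1.6177 atm
P = 27.789 − 1.6177 = 26.17 atm

P ≈ 26.17 atm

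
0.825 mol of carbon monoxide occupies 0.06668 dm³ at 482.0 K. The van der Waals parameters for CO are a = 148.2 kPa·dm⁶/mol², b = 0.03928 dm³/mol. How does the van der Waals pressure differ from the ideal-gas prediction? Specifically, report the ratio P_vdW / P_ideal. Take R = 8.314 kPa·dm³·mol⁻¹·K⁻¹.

P_vdW / P_ideal ≈ 1.488

Ideal: P_ideal = nRT/V = (0.825)(8.314)(482.0)/0.06668 = 49581.0 kPa
vdW: P = nRT/(V − nb) − a n²/V² = 3306.06/0.0342740 − 100.869/0.00444622 = 96459.7 − 22686.5 = 73773.2 kPa
Ratio = 73773.2/49581.0 = 1.488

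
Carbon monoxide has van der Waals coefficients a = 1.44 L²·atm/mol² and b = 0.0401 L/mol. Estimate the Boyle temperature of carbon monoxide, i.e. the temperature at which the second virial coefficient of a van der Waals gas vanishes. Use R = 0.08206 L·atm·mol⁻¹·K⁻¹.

T_B ≈ 437.6 K

For a van der Waals gas the second virial coefficient B₂ = b − a/(RT) vanishes at T_B = a/(Rb).
T_B = 1.44/(0.08206×0.0401) = 1.44/0.0032906 = 437.6 K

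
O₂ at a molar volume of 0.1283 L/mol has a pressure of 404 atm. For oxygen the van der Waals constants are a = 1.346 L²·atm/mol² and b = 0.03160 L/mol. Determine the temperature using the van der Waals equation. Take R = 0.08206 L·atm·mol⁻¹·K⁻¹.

T = (P + a/V_m²)(V_m − b)/R
P + a/V_m² = 404 + 1.346/(0.1283)² = 485.77 atm
V_m − b = 0.1283 − 0.03160 = 0.096700 L/mol
T = (485.77)(0.096700)/0.08206 = 572.4 K

T ≈ 572.4 K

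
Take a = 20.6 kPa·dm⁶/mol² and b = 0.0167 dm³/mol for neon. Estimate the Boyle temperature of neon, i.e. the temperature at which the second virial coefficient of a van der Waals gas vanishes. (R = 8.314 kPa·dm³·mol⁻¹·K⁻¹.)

For a van der Waals gas the second virial coefficient B₂ = b − a/(RT) vanishes at T_B = a/(Rb).
T_B = 20.6/(8.314×0.0167) = 20.6/0.13884 = 148.4 K

T_B ≈ 148.4 K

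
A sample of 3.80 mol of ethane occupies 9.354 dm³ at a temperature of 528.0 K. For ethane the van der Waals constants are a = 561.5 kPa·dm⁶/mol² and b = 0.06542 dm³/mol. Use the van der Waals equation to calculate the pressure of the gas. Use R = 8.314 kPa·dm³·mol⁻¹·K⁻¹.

P ≈ 1739 kPa

P = nRT/(V − nb) − a n²/V²
nRT/(V − nb) = (3.80)(8.314)(528.0)/(9.354 − 3.80×0.06542) = 16681/9.1054 = 1832.0 kPa
a n²/V² = (561.5)(3.80)²/(9.354)² = 92.666 kPa
P = 1832.0 − 92.666 = 1739 kPa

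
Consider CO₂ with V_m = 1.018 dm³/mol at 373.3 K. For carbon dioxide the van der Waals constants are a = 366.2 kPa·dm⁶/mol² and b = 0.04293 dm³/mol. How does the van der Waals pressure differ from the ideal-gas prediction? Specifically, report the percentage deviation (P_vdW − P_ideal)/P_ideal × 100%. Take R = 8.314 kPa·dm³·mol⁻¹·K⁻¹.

-7.19 %

Ideal: P_ideal = RT/V_m = (8.314)(373.3)/1.018 = 3048.74 kPa
vdW: P = RT/(V_m − b) − a/V_m² = 3103.62/0.975070 − 366.2/1.03632 = 3182.97 − 353.366 = 2829.60 kPa
% deviation = (2829.60 − 3048.74)/3048.74 × 100% = -7.19%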